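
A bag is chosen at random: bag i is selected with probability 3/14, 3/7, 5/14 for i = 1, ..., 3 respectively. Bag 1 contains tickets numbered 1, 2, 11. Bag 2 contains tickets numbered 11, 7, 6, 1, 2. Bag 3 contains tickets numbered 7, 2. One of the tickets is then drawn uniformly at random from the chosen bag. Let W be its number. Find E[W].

E[W | bag 1] = (1+2+11)/3 = 14/3.
E[W | bag 2] = (11+7+6+1+2)/5 = 27/5.
E[W | bag 3] = (7+2)/2 = 9/2.
E[W] = (3/14)·(14/3) + (3/7)·(27/5) + (5/14)·(9/2) = 689/140.

689/140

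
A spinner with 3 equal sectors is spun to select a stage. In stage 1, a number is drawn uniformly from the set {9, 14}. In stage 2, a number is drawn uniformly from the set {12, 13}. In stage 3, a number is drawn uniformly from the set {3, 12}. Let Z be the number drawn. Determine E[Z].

21/2

E[Z | stage 1] = (9+14)/2 = 23/2.
E[Z | stage 2] = (12+13)/2 = 25/2.
E[Z | stage 3] = (3+12)/2 = 15/2.
By the law of total expectation,
E[Z] = (1/3)·(23/2) + (1/3)·(25/2) + (1/3)·(15/2) = 21/2.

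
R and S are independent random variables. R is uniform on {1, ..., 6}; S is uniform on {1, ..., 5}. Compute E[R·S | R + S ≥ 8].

Outcomes with R + S ≥ 8: (3,5), (4,4), (4,5), (5,3), (5,4), (5,5), (6,2), (6,3), (6,4), (6,5), each with probability 1/30.
E[R·S | R + S ≥ 8] = (15 + 16 + 20 + 15 + 20 + 25 + 12 + 18 + 24 + 30) / 10 = 39/2.

39/2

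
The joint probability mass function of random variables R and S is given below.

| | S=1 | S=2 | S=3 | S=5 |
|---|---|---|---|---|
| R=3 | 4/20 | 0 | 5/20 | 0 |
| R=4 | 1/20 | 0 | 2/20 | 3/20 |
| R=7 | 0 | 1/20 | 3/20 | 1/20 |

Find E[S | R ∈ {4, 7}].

P(R ∈ {4, 7}) = 11/20.
Σ S·P over the event = 1·(1/20) + 3·(2/20) + 5·(3/20) + 2·(1/20) + 3·(3/20) + 5·(1/20) = 19/10.
E[S | R ∈ {4, 7}] = (19/10) / (11/20) = 38/11.

38/11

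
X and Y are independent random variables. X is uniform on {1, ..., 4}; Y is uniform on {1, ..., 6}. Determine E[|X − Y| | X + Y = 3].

1

Outcomes with X + Y = 3: (1,2), (2,1), each with probability 1/24.
E[|X − Y| | X + Y = 3] = (1 + 1) / 2 = 1.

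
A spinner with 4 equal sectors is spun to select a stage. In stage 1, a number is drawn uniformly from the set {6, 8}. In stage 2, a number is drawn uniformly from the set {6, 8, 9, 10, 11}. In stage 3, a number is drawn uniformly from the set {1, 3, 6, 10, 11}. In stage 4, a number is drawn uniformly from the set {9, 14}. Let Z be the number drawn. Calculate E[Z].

67/8

E[Z | stage 1] = (6+8)/2 = 7.
E[Z | stage 2] = (6+8+9+10+11)/5 = 44/5.
E[Z | stage 3] = (1+3+6+10+11)/5 = 31/5.
E[Z | stage 4] = (9+14)/2 = 23/2.
By the law of total expectation,
E[Z] = (1/4)·(7) + (1/4)·(44/5) + (1/4)·(31/5) + (1/4)·(23/2) = 67/8.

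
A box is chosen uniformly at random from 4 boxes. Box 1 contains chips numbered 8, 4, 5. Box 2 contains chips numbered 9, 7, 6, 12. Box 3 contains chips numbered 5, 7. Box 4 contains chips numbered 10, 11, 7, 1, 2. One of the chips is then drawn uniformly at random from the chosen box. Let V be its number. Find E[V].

E[V | box 1] = (8+4+5)/3 = 17/3.
E[V | box 2] = (9+7+6+12)/4 = 17/2.
E[V | box 3] = (5+7)/2 = 6.
E[V | box 4] = (10+11+7+1+2)/5 = 31/5.
E[V] = (1/4)·(17/3) + (1/4)·(17/2) + (1/4)·(6) + (1/4)·(31/5) = 791/120.

791/120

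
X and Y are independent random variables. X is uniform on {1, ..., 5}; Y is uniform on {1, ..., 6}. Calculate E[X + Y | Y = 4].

Outcomes with Y = 4: (1,4), (2,4), (3,4), (4,4), (5,4), each with probability 1/30.
E[X + Y | Y = 4] = (5 + 6 + 7 + 8 + 9) / 5 = 7.

7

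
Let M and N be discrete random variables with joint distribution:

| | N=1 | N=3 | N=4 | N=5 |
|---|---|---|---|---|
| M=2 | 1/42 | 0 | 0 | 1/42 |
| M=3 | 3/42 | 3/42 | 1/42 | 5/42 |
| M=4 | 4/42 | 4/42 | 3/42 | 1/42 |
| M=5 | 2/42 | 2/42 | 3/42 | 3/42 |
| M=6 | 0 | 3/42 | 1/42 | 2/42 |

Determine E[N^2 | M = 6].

P(M = 6) = 1/7.
Σ N^2·P over the event = 9·(3/42) + 16·(1/42) + 25·(2/42) = 31/14.
E[N^2 | M = 6] = (31/14) / (1/7) = 31/2.

31/2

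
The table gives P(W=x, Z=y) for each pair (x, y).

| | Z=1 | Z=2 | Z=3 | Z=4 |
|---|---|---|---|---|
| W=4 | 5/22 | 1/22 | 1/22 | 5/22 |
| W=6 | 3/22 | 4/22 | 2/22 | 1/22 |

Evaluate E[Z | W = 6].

21/10

P(W = 6) = 5/11.
Σ Z·P over the event = 1·(3/22) + 2·(4/22) + 3·(2/22) + 4·(1/22) = 21/22.
E[Z | W = 6] = (21/22) / (5/11) = 21/10.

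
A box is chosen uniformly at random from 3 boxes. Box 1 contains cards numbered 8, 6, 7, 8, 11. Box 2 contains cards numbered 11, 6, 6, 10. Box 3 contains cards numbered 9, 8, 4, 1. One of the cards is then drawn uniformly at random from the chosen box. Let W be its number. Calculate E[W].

29/4

E[W | box 1] = (8+6+7+8+11)/5 = 8.
E[W | box 2] = (11+6+6+10)/4 = 33/4.
E[W | box 3] = (9+8+4+1)/4 = 11/2.
E[W] = (1/3)·(8) + (1/3)·(33/4) + (1/3)·(11/2) = 29/4.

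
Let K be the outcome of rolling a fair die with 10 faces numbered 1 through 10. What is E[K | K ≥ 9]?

19/2

Given K ≥ 9, K is equally likely to be any of {9, 10}.
E[K | K ≥ 9] = (9 + 10) / 2 = 19/2.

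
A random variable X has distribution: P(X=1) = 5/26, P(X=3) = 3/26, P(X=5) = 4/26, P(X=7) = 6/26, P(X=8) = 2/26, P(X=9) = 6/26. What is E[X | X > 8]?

9

P(X > 8) = 3/13.
Σ over the event: 9·3/13 = 27/13.
E[X | X > 8] = (27/13) / (3/13) = 9.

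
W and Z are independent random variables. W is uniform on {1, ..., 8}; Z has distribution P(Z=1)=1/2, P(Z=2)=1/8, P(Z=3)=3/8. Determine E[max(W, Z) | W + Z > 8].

P(W + Z > 8) = 15/64.
Summing max(W,Z)·P(x,y) over outcomes with W + Z > 8 gives 55/32.
E[max(W, Z) | W + Z > 8] = (55/32) / (15/64) = 22/3.

22/3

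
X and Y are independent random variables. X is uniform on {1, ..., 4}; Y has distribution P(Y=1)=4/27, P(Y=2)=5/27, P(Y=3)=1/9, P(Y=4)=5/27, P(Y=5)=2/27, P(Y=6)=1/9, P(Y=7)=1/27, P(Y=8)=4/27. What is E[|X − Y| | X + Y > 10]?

P(X + Y > 10) = 1/12.
Summing |X−Y|·P(x,y) over outcomes with X + Y > 10 gives 13/36.
E[|X − Y| | X + Y > 10] = (13/36) / (1/12) = 13/3.

13/3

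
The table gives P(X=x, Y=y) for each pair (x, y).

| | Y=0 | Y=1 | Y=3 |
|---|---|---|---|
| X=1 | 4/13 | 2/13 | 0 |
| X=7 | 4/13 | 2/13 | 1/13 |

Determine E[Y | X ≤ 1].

1/3

P(X ≤ 1) = 6/13.
Σ Y·P over the event = 0·(4/13) + 1·(2/13) = 2/13.
E[Y | X ≤ 1] = (2/13) / (6/13) = 1/3.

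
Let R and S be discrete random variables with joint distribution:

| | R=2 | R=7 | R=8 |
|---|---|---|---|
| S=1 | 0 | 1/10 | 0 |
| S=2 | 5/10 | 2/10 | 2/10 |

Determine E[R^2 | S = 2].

P(S = 2) = 9/10.
Σ R^2·P over the event = 4·(5/10) + 49·(2/10) + 64·(2/10) = 123/5.
E[R^2 | S = 2] = (123/5) / (9/10) = 82/3.

82/3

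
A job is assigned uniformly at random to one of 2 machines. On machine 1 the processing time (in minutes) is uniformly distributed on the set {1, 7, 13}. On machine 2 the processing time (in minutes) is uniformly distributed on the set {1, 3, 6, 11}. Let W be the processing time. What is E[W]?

E[W | machine 1] = (1+7+13)/3 = 7.
E[W | machine 2] = (1+3+6+11)/4 = 21/4.
By the law of total expectation,
E[W] = (1/2)·(7) + (1/2)·(21/4) = 49/8.

49/8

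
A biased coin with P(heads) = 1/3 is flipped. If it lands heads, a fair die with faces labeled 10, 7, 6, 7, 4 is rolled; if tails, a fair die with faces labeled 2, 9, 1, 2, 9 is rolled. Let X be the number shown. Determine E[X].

E[X | heads] = (10+7+6+7+4)/5 = 34/5.
E[X | tails] = (2+9+1+2+9)/5 = 23/5.
E[X] = (1/3)·(34/5) + (2/3)·(23/5) = 16/3.

16/3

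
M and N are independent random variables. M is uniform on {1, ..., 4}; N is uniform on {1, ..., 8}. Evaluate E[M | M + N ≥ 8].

P(M + N ≥ 8) = 7/16.
Summing M·P(x,y) over outcomes with M + N ≥ 8 gives 5/4.
E[M | M + N ≥ 8] = (5/4) / (7/16) = 20/7.

20/7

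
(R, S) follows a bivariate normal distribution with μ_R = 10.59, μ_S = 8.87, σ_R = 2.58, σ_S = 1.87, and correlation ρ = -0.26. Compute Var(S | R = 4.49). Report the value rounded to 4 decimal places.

3.2605

For a bivariate normal, Var(S | R=x) = σ_S²(1 − ρ²).
Var(S | R=4.49) = (1.87)²·(1 − (-0.26)²) = 3.4969·0.9324 = 3.2605.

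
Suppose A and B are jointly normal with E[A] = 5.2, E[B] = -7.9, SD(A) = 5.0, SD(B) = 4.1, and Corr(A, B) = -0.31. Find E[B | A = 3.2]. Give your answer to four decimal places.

-7.3916

For a bivariate normal, E[B | A=x] = μ_B + ρ·(σ_B/σ_A)·(x − μ_A).
E[B | A=3.2] = -7.9 + (-0.31)·(4.1/5.0)·(3.2 − (5.2)) = -7.9 + (-0.2542)·(-2) = -7.3916.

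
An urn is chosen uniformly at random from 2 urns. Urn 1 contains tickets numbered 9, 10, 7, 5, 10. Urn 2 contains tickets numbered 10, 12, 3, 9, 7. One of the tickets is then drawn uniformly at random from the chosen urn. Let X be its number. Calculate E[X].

41/5

E[X | urn 1] = (9+10+7+5+10)/5 = 41/5.
E[X | urn 2] = (10+12+3+9+7)/5 = 41/5.
By the law of total expectation,
E[X] = (1/2)·(41/5) + (1/2)·(41/5) = 41/5.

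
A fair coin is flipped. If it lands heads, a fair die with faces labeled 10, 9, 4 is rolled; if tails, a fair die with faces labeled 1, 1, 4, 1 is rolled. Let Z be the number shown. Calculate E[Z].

E[Z | heads] = (10+9+4)/3 = 23/3.
E[Z | tails] = (1+1+4+1)/4 = 7/4.
E[Z] = (1/2)·(23/3) + (1/2)·(7/4) = 113/24.

113/24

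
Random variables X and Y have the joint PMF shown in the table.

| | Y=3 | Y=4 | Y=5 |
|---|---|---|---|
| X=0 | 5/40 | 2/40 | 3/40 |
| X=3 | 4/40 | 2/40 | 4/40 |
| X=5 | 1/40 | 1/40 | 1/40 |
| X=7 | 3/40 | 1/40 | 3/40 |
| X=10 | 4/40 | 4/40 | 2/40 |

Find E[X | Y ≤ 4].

P(Y ≤ 4) = 27/40.
Summing X·P(X=x,Y=y) over the conditioning event gives 17/5.
E[X | Y ≤ 4] = (17/5) / (27/40) = 136/27.

136/27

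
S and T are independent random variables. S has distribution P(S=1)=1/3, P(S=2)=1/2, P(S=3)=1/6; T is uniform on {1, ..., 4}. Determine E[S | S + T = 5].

P(S + T = 5) = 1/4.
Summing S·P(x,y) over outcomes with S + T = 5 gives 11/24.
E[S | S + T = 5] = (11/24) / (1/4) = 11/6.

11/6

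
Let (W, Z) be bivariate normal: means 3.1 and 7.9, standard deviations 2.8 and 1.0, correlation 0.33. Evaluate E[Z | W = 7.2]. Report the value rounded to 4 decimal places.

The regression of Z on W has slope ρ·σ_Z/σ_W and passes through (μ_W, μ_Z).
E[Z | W=7.2] = 7.9 + (0.33)·(1.0/2.8)·(7.2 − (3.1)) = 7.9 + (0.11786)·(4.1) = 8.3832.

8.3832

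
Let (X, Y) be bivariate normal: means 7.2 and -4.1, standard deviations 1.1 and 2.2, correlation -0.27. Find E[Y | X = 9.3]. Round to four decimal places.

-5.2340

E[Y | X=x] = μ_Y + ρ(σ_Y/σ_X)(x − μ_X) for jointly normal variables.
E[Y | X=9.3] = -4.1 + (-0.27)·(2.2/1.1)·(9.3 − (7.2)) = -4.1 + (-0.54)·(2.1) = -5.2340.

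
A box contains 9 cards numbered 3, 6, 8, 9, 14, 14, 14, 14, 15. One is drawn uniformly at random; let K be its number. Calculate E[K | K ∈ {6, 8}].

P(K ∈ {6, 8}) = 2/9.
Σ over the event: 6·1/9 + 8·1/9 = 14/9.
E[K | K ∈ {6, 8}] = (14/9) / (2/9) = 7.

7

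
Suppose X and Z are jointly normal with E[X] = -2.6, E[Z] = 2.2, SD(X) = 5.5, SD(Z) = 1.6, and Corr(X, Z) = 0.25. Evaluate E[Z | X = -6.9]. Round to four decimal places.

E[Z | X=x] = μ_Z + ρ(σ_Z/σ_X)(x − μ_X) for jointly normal variables.
E[Z | X=-6.9] = 2.2 + (0.25)·(1.6/5.5)·(-6.9 − (-2.6)) = 2.2 + (0.072727)·(-4.3) = 1.8873.

1.8873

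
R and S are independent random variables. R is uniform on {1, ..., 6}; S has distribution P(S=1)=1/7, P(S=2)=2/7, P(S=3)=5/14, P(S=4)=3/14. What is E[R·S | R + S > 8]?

222/11

P(R + S > 8) = 11/84.
Summing RS·P(x,y) over outcomes with R + S > 8 gives 37/14.
E[R·S | R + S > 8] = (37/14) / (11/84) = 222/11.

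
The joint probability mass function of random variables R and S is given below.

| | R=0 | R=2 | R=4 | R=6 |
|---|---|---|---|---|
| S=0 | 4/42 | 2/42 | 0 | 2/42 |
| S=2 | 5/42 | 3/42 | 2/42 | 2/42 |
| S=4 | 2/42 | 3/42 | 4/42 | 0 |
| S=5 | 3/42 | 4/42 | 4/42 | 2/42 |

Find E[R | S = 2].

13/6

P(S = 2) = 2/7.
Σ R·P over the event = 0·(5/42) + 2·(3/42) + 4·(2/42) + 6·(2/42) = 13/21.
E[R | S = 2] = (13/21) / (2/7) = 13/6.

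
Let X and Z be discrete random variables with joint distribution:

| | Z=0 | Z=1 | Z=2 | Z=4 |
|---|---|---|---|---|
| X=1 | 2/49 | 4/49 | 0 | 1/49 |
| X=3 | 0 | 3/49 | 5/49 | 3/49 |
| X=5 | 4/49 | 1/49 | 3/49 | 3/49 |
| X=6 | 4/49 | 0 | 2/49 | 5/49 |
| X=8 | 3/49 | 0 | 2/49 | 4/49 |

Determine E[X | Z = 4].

87/16

P(Z = 4) = 16/49.
Σ X·P over the event = 1·(1/49) + 3·(3/49) + 5·(3/49) + 6·(5/49) + 8·(4/49) = 87/49.
E[X | Z = 4] = (87/49) / (16/49) = 87/16.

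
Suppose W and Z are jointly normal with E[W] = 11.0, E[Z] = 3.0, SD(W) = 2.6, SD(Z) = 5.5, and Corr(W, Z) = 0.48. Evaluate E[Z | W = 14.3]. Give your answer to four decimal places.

6.3508

The regression of Z on W has slope ρ·σ_Z/σ_W and passes through (μ_W, μ_Z).
E[Z | W=14.3] = 3.0 + (0.48)·(5.5/2.6)·(14.3 − (11.0)) = 3.0 + (1.0154)·(3.3) = 6.3508.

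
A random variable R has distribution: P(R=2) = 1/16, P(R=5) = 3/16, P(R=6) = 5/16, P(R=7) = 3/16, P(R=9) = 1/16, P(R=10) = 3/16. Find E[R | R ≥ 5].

P(R ≥ 5) = 15/16.
Σ over the event: 5·3/16 + 6·5/16 + 7·3/16 + 9·1/16 + 10·3/16 = 105/16.
E[R | R ≥ 5] = (105/16) / (15/16) = 7.

7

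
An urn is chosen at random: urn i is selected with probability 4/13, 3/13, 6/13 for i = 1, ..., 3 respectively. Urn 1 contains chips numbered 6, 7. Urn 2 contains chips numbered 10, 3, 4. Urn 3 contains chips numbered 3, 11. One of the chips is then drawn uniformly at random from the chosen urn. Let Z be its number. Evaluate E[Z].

85/13

E[Z | urn 1] = (6+7)/2 = 13/2.
E[Z | urn 2] = (10+3+4)/3 = 17/3.
E[Z | urn 3] = (3+11)/2 = 7.
E[Z] = (4/13)·(13/2) + (3/13)·(17/3) + (6/13)·(7) = 85/13.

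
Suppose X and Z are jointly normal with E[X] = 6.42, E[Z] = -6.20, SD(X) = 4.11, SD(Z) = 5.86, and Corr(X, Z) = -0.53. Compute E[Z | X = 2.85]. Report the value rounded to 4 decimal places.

The regression of Z on X has slope ρ·σ_Z/σ_X and passes through (μ_X, μ_Z).
E[Z | X=2.85] = -6.20 + (-0.53)·(5.86/4.11)·(2.85 − (6.42)) = -6.20 + (-0.75567)·(-3.57) = -3.5023.

-3.5023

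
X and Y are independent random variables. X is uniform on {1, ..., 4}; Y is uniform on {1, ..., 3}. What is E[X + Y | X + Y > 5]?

Outcomes with X + Y > 5: (3,3), (4,2), (4,3), each with probability 1/12.
E[X + Y | X + Y > 5] = (6 + 6 + 7) / 3 = 19/3.

19/3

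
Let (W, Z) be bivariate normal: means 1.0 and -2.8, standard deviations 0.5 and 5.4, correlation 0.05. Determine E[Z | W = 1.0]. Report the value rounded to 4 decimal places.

-2.8000

E[Z | W=x] = μ_Z + ρ(σ_Z/σ_W)(x − μ_W) for jointly normal variables.
E[Z | W=1.0] = -2.8 + (0.05)·(5.4/0.5)·(1.0 − (1.0)) = -2.8 + (0.54)·(0) = -2.8000.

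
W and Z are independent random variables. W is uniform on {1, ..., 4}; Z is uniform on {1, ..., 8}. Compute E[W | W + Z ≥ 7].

25/9

P(W + Z ≥ 7) = 9/16.
Summing W·P(x,y) over outcomes with W + Z ≥ 7 gives 25/16.
E[W | W + Z ≥ 7] = (25/16) / (9/16) = 25/9.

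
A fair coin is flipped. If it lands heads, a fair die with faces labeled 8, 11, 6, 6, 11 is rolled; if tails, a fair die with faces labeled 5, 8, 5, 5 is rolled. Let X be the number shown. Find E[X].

283/40

E[X | heads] = (8+11+6+6+11)/5 = 42/5.
E[X | tails] = (5+8+5+5)/4 = 23/4.
By the law of total expectation,
E[X] = (1/2)·(42/5) + (1/2)·(23/4) = 283/40.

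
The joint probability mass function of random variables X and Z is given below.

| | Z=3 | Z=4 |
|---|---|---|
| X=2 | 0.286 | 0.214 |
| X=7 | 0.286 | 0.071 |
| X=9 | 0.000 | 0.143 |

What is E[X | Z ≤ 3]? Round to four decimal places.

4.5000

P(Z ≤ 3) = 0.572.
Σ X·P over the event = 2·(0.286) + 7·(0.286) = 2.574.
E[X | Z ≤ 3] = (2.574) / (0.572) = 4.5000.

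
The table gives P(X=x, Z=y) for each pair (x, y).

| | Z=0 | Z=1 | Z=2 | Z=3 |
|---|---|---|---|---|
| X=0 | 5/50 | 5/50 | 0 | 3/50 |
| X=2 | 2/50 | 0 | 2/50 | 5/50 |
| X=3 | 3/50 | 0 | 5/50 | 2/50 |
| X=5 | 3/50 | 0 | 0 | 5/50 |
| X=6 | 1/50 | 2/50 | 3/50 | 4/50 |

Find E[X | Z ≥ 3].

P(Z ≥ 3) = 19/50.
Σ X·P over the event = 0·(3/50) + 2·(5/50) + 3·(2/50) + 5·(5/50) + 6·(4/50) = 13/10.
E[X | Z ≥ 3] = (13/10) / (19/50) = 65/19.

65/19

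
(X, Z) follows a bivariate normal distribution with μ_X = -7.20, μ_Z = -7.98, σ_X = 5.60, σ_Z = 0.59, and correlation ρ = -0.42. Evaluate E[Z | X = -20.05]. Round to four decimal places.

-7.4114

E[Z | X=x] = μ_Z + ρ(σ_Z/σ_X)(x − μ_X) for jointly normal variables.
E[Z | X=-20.05] = -7.98 + (-0.42)·(0.59/5.60)·(-20.05 − (-7.20)) = -7.98 + (-0.04425)·(-12.85) = -7.4114.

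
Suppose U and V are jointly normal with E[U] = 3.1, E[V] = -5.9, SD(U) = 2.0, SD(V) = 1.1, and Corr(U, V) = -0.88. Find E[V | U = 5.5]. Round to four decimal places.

The regression of V on U has slope ρ·σ_V/σ_U and passes through (μ_U, μ_V).
E[V | U=5.5] = -5.9 + (-0.88)·(1.1/2.0)·(5.5 − (3.1)) = -5.9 + (-0.484)·(2.4) = -7.0616.

-7.0616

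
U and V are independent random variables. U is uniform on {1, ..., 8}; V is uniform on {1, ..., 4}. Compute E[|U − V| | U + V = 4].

4/3

P(U + V = 4) = 3/32.
Summing |U−V|·P(x,y) over outcomes with U + V = 4 gives 1/8.
E[|U − V| | U + V = 4] = (1/8) / (3/32) = 4/3.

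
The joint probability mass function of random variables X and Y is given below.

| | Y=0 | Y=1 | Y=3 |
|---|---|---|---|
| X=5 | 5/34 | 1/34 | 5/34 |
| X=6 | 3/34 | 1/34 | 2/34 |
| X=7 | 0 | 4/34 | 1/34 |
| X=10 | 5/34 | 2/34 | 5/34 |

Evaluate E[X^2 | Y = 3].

746/13

P(Y = 3) = 13/34.
Σ X^2·P over the event = 25·(5/34) + 36·(2/34) + 49·(1/34) + 100·(5/34) = 373/17.
E[X^2 | Y = 3] = (373/17) / (13/34) = 746/13.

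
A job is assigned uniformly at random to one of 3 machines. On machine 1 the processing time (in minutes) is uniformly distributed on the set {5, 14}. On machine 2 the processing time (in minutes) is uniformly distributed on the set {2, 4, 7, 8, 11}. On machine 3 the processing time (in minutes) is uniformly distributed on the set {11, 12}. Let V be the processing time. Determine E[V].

E[V | machine 1] = (5+14)/2 = 19/2.
E[V | machine 2] = (2+4+7+8+11)/5 = 32/5.
E[V | machine 3] = (11+12)/2 = 23/2.
E[V] = (1/3)·(19/2) + (1/3)·(32/5) + (1/3)·(23/2) = 137/15.

137/15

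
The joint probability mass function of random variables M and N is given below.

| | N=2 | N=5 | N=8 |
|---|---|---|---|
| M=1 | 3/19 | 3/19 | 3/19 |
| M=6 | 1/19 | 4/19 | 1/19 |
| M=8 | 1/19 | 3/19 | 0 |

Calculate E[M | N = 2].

17/5

P(N = 2) = 5/19.
Summing M·P(M=x,N=y) over the conditioning event gives 17/19.
E[M | N = 2] = (17/19) / (5/19) = 17/5.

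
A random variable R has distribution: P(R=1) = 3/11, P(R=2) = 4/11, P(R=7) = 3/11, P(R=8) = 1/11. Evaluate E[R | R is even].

P(R is even) = 5/11.
Σ over the event: 2·4/11 + 8·1/11 = 16/11.
E[R | R is even] = (16/11) / (5/11) = 16/5.

16/5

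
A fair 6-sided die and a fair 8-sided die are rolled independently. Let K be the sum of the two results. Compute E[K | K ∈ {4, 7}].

6

P(K ∈ {4, 7}) = 3/16.
Σ over the event: 4·1/16 + 7·1/8 = 9/8.
E[K | K ∈ {4, 7}] = (9/8) / (3/16) = 6.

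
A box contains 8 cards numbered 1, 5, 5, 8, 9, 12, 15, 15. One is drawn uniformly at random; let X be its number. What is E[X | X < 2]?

1

P(X < 2) = 1/8.
Σ over the event: 1·1/8 = 1/8.
E[X | X < 2] = (1/8) / (1/8) = 1.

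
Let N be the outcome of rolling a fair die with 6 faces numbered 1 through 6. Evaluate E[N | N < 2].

Given N < 2, N is equally likely to be any of {1}.
E[N | N < 2] = (1) / 1 = 1.

1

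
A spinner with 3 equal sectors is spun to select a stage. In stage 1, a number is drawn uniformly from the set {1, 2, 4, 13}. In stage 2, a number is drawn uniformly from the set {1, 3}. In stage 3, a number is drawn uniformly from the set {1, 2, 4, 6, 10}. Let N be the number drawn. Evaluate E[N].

E[N | stage 1] = (1+2+4+13)/4 = 5.
E[N | stage 2] = (1+3)/2 = 2.
E[N | stage 3] = (1+2+4+6+10)/5 = 23/5.
E[N] = (1/3)·(5) + (1/3)·(2) + (1/3)·(23/5) = 58/15.

58/15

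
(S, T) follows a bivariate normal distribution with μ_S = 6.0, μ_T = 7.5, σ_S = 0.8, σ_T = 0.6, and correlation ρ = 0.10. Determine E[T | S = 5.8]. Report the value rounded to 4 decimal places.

E[T | S=x] = μ_T + ρ(σ_T/σ_S)(x − μ_S) for jointly normal variables.
E[T | S=5.8] = 7.5 + (0.10)·(0.6/0.8)·(5.8 − (6.0)) = 7.5 + (0.075)·(-0.2) = 7.4850.

7.4850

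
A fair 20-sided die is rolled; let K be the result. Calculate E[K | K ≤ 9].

5

Given K ≤ 9, K is equally likely to be any of {1, 2, 3, 4, 5, 6, 7, 8, 9}.
E[K | K ≤ 9] = (1 + 2 + 3 + 4 + 5 + 6 + 7 + 8 + 9) / 9 = 5.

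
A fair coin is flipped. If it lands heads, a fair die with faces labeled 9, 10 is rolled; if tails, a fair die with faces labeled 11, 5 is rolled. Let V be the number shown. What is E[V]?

E[V | heads] = (9+10)/2 = 19/2.
E[V | tails] = (11+5)/2 = 8.
E[V] = (1/2)·(19/2) + (1/2)·(8) = 35/4.

35/4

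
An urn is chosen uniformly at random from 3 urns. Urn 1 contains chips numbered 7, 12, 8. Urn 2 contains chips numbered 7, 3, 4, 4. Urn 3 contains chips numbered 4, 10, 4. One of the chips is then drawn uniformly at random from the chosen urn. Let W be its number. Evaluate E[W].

E[W | urn 1] = (7+12+8)/3 = 9.
E[W | urn 2] = (7+3+4+4)/4 = 9/2.
E[W | urn 3] = (4+10+4)/3 = 6.
By the law of total expectation,
E[W] = (1/3)·(9) + (1/3)·(9/2) + (1/3)·(6) = 13/2.

13/2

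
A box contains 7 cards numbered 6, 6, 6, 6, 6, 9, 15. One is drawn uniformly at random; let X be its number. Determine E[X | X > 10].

15

P(X > 10) = 1/7.
Σ over the event: 15·1/7 = 15/7.
E[X | X > 10] = (15/7) / (1/7) = 15.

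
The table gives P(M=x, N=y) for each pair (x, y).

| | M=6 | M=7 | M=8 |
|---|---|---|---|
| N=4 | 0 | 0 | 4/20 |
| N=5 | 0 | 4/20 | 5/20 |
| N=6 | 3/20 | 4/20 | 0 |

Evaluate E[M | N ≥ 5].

57/8

P(N ≥ 5) = 4/5.
Σ M·P over the event = 6·(3/20) + 7·(4/20) + 7·(4/20) + 8·(5/20) = 57/10.
E[M | N ≥ 5] = (57/10) / (4/5) = 57/8.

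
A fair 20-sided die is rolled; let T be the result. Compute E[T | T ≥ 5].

25/2

P(T ≥ 5) = 4/5.
E[T | T ≥ 5] = (10) / (4/5) = 25/2.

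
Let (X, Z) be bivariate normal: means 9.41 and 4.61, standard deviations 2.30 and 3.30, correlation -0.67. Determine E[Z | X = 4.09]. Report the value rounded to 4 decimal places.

9.7241

For a bivariate normal, E[Z | X=x] = μ_Z + ρ·(σ_Z/σ_X)·(x − μ_X).
E[Z | X=4.09] = 4.61 + (-0.67)·(3.30/2.30)·(4.09 − (9.41)) = 4.61 + (-0.9613)·(-5.32) = 9.7241.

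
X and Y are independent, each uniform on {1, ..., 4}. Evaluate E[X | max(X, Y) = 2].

Outcomes with max(X, Y) = 2: (1,2), (2,1), (2,2), each with probability 1/16.
E[X | max(X, Y) = 2] = (1 + 2 + 2) / 3 = 5/3.

5/3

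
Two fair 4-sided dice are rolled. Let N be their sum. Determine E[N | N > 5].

20/3

P(N > 5) = 3/8.
Σ over the event: 6·3/16 + 7·1/8 + 8·1/16 = 5/2.
E[N | N > 5] = (5/2) / (3/8) = 20/3.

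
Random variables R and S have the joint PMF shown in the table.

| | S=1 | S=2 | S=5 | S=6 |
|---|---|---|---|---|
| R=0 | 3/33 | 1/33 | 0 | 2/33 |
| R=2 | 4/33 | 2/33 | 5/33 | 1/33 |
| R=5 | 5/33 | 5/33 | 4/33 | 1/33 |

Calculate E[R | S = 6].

7/4

P(S = 6) = 4/33.
Σ R·P over the event = 0·(2/33) + 2·(1/33) + 5·(1/33) = 7/33.
E[R | S = 6] = (7/33) / (4/33) = 7/4.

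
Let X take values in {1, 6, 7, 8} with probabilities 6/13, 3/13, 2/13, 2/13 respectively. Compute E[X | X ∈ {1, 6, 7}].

P(X ∈ {1, 6, 7}) = 11/13.
Σ over the event: 1·6/13 + 6·3/13 + 7·2/13 = 38/13.
E[X | X ∈ {1, 6, 7}] = (38/13) / (11/13) = 38/11.

38/11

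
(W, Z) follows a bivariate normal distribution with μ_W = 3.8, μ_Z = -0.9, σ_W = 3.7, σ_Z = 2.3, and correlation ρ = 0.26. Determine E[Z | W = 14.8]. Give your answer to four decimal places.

E[Z | W=x] = μ_Z + ρ(σ_Z/σ_W)(x − μ_W) for jointly normal variables.
E[Z | W=14.8] = -0.9 + (0.26)·(2.3/3.7)·(14.8 − (3.8)) = -0.9 + (0.16162)·(11) = 0.8778.

0.8778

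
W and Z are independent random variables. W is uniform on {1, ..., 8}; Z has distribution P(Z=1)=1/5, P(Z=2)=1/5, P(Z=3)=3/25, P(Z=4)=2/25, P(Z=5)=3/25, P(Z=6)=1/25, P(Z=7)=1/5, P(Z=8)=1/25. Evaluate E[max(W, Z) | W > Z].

75/13

P(W > Z) = 13/25.
Summing max(W,Z)·P(x,y) over outcomes with W > Z gives 3.
E[max(W, Z) | W > Z] = (3) / (13/25) = 75/13.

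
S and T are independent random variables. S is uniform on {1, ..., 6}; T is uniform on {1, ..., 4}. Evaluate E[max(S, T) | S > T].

P(S > T) = 7/12.
Summing max(S,T)·P(x,y) over outcomes with S > T gives 8/3.
E[max(S, T) | S > T] = (8/3) / (7/12) = 32/7.

32/7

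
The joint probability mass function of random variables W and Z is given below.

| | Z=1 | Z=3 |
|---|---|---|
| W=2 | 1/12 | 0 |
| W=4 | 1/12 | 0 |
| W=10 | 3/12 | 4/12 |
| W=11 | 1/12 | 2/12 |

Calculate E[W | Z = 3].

P(Z = 3) = 1/2.
Σ W·P over the event = 10·(4/12) + 11·(2/12) = 31/6.
E[W | Z = 3] = (31/6) / (1/2) = 31/3.

31/3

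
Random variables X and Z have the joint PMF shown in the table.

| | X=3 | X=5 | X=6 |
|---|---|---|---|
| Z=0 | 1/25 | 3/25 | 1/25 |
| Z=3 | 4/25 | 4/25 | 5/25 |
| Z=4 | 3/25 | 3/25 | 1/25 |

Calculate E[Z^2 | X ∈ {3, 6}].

29/3

P(X ∈ {3, 6}) = 3/5.
Σ Z^2·P over the event = 0·(1/25) + 9·(4/25) + 16·(3/25) + 0·(1/25) + 9·(5/25) + 16·(1/25) = 29/5.
E[Z^2 | X ∈ {3, 6}] = (29/5) / (3/5) = 29/3.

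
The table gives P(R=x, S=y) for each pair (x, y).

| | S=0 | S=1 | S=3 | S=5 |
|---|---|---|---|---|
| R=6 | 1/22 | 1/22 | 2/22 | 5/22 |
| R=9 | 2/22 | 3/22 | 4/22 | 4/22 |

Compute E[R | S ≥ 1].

147/19

P(S ≥ 1) = 19/22.
Σ R·P over the event = 6·(1/22) + 6·(2/22) + 6·(5/22) + 9·(3/22) + 9·(4/22) + 9·(4/22) = 147/22.
E[R | S ≥ 1] = (147/22) / (19/22) = 147/19.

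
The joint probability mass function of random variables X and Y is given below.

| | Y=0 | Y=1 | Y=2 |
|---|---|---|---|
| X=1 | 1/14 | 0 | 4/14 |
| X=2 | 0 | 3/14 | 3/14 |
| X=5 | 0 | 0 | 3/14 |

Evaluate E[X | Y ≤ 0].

1

P(Y ≤ 0) = 1/14.
Σ X·P over the event = 1·(1/14) = 1/14.
E[X | Y ≤ 0] = (1/14) / (1/14) = 1.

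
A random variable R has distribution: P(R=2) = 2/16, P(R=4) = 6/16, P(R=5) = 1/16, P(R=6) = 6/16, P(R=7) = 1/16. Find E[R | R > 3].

36/7

P(R > 3) = 7/8.
Σ over the event: 4·3/8 + 5·1/16 + 6·3/8 + 7·1/16 = 9/2.
E[R | R > 3] = (9/2) / (7/8) = 36/7.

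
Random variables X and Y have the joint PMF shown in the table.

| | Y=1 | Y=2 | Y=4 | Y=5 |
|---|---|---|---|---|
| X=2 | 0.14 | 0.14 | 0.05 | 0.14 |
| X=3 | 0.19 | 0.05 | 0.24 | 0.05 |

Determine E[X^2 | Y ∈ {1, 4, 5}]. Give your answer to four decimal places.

P(Y ∈ {1, 4, 5}) = 0.81.
Σ X^2·P over the event = 4·(0.14) + 4·(0.05) + 4·(0.14) + 9·(0.19) + 9·(0.24) + 9·(0.05) = 5.64.
E[X^2 | Y ∈ {1, 4, 5}] = (5.64) / (0.81) = 6.9630.

6.9630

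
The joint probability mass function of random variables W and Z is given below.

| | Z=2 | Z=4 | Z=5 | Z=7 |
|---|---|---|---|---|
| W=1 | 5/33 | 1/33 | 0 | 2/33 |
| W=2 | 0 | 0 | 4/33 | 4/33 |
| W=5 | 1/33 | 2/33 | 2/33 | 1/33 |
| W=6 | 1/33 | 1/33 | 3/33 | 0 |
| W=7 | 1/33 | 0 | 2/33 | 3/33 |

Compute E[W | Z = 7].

18/5

P(Z = 7) = 10/33.
Σ W·P over the event = 1·(2/33) + 2·(4/33) + 5·(1/33) + 7·(3/33) = 12/11.
E[W | Z = 7] = (12/11) / (10/33) = 18/5.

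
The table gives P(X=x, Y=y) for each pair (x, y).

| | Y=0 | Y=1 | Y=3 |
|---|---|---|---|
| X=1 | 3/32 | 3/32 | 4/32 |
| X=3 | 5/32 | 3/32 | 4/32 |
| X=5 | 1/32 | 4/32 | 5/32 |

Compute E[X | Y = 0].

23/9

P(Y = 0) = 9/32.
Σ X·P over the event = 1·(3/32) + 3·(5/32) + 5·(1/32) = 23/32.
E[X | Y = 0] = (23/32) / (9/32) = 23/9.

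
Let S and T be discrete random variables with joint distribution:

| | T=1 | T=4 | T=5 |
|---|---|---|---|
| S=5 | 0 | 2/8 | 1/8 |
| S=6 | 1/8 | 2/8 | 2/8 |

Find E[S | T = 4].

11/2

P(T = 4) = 1/2.
Summing S·P(S=x,T=y) over the conditioning event gives 11/4.
E[S | T = 4] = (11/4) / (1/2) = 11/2.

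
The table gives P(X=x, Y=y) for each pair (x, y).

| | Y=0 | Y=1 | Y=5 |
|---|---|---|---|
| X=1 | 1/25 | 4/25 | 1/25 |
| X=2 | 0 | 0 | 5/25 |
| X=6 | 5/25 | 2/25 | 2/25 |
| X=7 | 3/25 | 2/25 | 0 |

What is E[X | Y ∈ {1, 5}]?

P(Y ∈ {1, 5}) = 16/25.
Σ X·P over the event = 1·(4/25) + 1·(1/25) + 2·(5/25) + 6·(2/25) + 6·(2/25) + 7·(2/25) = 53/25.
E[X | Y ∈ {1, 5}] = (53/25) / (16/25) = 53/16.

53/16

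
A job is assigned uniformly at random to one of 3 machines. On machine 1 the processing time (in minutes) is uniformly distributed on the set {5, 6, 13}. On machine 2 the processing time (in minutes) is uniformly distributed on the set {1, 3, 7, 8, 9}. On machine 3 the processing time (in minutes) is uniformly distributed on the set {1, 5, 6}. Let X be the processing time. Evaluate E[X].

88/15

E[X | machine 1] = (5+6+13)/3 = 8.
E[X | machine 2] = (1+3+7+8+9)/5 = 28/5.
E[X | machine 3] = (1+5+6)/3 = 4.
By the law of total expectation,
E[X] = (1/3)·(8) + (1/3)·(28/5) + (1/3)·(4) = 88/15.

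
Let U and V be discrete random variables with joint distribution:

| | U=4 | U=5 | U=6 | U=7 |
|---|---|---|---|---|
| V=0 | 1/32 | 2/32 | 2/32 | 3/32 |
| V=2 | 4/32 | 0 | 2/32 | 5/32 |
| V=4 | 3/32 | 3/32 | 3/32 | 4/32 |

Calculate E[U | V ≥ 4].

73/13

P(V ≥ 4) = 13/32.
Σ U·P over the event = 4·(3/32) + 5·(3/32) + 6·(3/32) + 7·(4/32) = 73/32.
E[U | V ≥ 4] = (73/32) / (13/32) = 73/13.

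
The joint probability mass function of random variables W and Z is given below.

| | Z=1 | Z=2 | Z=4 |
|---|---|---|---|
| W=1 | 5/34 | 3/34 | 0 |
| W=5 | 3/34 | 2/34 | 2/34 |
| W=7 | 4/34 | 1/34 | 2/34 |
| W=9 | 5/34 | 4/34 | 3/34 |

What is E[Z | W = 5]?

P(W = 5) = 7/34.
Summing Z·P(W=x,Z=y) over the conditioning event gives 15/34.
E[Z | W = 5] = (15/34) / (7/34) = 15/7.

15/7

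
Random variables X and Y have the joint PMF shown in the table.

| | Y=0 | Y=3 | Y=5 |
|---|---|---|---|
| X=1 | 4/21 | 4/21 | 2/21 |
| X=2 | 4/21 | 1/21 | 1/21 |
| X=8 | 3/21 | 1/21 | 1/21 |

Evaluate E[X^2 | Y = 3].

12

P(Y = 3) = 2/7.
Σ X^2·P over the event = 1·(4/21) + 4·(1/21) + 64·(1/21) = 24/7.
E[X^2 | Y = 3] = (24/7) / (2/7) = 12.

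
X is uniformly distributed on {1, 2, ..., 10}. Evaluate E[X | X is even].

Given X is even, X is equally likely to be any of {2, 4, 6, 8, 10}.
E[X | X is even] = (2 + 4 + 6 + 8 + 10) / 5 = 6.

6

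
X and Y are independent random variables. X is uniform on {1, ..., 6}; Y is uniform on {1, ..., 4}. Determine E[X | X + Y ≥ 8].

Outcomes with X + Y ≥ 8: (4,4), (5,3), (5,4), (6,2), (6,3), (6,4), each with probability 1/24.
E[X | X + Y ≥ 8] = (4 + 5 + 5 + 6 + 6 + 6) / 6 = 16/3.

16/3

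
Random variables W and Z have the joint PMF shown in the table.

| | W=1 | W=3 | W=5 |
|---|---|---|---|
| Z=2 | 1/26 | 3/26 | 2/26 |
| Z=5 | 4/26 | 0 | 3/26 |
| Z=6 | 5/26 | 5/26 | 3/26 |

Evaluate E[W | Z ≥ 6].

P(Z ≥ 6) = 1/2.
Σ W·P over the event = 1·(5/26) + 3·(5/26) + 5·(3/26) = 35/26.
E[W | Z ≥ 6] = (35/26) / (1/2) = 35/13.

35/13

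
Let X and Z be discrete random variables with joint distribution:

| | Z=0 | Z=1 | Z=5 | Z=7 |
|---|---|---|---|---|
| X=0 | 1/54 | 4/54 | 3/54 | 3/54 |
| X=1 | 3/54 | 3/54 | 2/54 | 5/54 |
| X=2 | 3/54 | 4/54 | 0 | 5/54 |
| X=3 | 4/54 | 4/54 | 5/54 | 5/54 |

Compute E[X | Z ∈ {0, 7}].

51/29

P(Z ∈ {0, 7}) = 29/54.
Σ X·P over the event = 0·(1/54) + 0·(3/54) + 1·(3/54) + 1·(5/54) + 2·(3/54) + 2·(5/54) + 3·(4/54) + 3·(5/54) = 17/18.
E[X | Z ∈ {0, 7}] = (17/18) / (29/54) = 51/29.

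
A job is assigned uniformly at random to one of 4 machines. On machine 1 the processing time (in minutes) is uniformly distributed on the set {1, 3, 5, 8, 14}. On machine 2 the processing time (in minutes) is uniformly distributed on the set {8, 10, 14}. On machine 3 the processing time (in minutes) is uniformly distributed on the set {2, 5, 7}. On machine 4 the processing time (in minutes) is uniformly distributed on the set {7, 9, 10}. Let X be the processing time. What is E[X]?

E[X | machine 1] = (1+3+5+8+14)/5 = 31/5.
E[X | machine 2] = (8+10+14)/3 = 32/3.
E[X | machine 3] = (2+5+7)/3 = 14/3.
E[X | machine 4] = (7+9+10)/3 = 26/3.
E[X] = (1/4)·(31/5) + (1/4)·(32/3) + (1/4)·(14/3) + (1/4)·(26/3) = 151/20.

151/20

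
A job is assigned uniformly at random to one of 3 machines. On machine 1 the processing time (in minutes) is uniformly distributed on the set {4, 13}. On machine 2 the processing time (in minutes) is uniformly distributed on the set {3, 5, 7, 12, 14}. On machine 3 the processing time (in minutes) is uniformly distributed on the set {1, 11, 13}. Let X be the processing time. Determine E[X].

751/90

E[X | machine 1] = (4+13)/2 = 17/2.
E[X | machine 2] = (3+5+7+12+14)/5 = 41/5.
E[X | machine 3] = (1+11+13)/3 = 25/3.
E[X] = (1/3)·(17/2) + (1/3)·(41/5) + (1/3)·(25/3) = 751/90.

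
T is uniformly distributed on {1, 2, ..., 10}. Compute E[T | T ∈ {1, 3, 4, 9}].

17/4

P(T ∈ {1, 3, 4, 9}) = 2/5.
Σ over the event: 1·1/10 + 3·1/10 + 4·1/10 + 9·1/10 = 17/10.
E[T | T ∈ {1, 3, 4, 9}] = (17/10) / (2/5) = 17/4.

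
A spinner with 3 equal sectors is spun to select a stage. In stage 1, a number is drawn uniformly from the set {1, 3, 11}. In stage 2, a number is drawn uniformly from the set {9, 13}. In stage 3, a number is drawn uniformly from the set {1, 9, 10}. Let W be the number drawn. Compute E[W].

E[W | stage 1] = (1+3+11)/3 = 5.
E[W | stage 2] = (9+13)/2 = 11.
E[W | stage 3] = (1+9+10)/3 = 20/3.
By the law of total expectation,
E[W] = (1/3)·(5) + (1/3)·(11) + (1/3)·(20/3) = 68/9.

68/9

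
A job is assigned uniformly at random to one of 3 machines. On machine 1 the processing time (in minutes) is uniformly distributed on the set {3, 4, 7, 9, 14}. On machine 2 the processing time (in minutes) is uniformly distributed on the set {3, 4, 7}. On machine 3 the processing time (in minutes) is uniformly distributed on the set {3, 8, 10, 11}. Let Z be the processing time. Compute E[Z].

301/45

E[Z | machine 1] = (3+4+7+9+14)/5 = 37/5.
E[Z | machine 2] = (3+4+7)/3 = 14/3.
E[Z | machine 3] = (3+8+10+11)/4 = 8.
By the law of total expectation,
E[Z] = (1/3)·(37/5) + (1/3)·(14/3) + (1/3)·(8) = 301/45.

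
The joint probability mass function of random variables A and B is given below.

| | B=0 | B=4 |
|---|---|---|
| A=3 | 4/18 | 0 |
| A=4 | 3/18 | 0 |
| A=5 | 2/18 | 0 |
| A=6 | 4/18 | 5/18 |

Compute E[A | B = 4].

6

P(B = 4) = 5/18.
Σ A·P over the event = 6·(5/18) = 5/3.
E[A | B = 4] = (5/3) / (5/18) = 6.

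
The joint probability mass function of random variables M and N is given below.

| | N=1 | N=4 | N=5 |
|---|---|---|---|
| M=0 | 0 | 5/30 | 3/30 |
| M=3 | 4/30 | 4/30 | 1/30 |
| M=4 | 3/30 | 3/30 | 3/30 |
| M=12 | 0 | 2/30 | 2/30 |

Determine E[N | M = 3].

25/9

P(M = 3) = 3/10.
Σ N·P over the event = 1·(4/30) + 4·(4/30) + 5·(1/30) = 5/6.
E[N | M = 3] = (5/6) / (3/10) = 25/9.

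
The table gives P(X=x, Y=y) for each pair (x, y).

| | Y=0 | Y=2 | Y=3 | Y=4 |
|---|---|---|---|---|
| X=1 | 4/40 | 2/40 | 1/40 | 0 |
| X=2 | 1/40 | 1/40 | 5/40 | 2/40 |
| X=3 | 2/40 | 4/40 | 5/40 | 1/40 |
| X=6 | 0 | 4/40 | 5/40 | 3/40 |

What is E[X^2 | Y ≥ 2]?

P(Y ≥ 2) = 33/40.
Summing X^2·P(X=x,Y=y) over the conditioning event gives 557/40.
E[X^2 | Y ≥ 2] = (557/40) / (33/40) = 557/33.

557/33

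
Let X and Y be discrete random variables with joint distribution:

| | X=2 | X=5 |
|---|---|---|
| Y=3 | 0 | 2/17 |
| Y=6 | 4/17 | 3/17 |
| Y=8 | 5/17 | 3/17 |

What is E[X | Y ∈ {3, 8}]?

7/2

P(Y ∈ {3, 8}) = 10/17.
Σ X·P over the event = 2·(5/17) + 5·(2/17) + 5·(3/17) = 35/17.
E[X | Y ∈ {3, 8}] = (35/17) / (10/17) = 7/2.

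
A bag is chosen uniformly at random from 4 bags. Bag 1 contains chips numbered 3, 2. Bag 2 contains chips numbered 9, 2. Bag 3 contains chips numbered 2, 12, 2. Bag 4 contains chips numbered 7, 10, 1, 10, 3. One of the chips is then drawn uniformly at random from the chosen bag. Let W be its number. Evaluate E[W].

293/60

E[W | bag 1] = (3+2)/2 = 5/2.
E[W | bag 2] = (9+2)/2 = 11/2.
E[W | bag 3] = (2+12+2)/3 = 16/3.
E[W | bag 4] = (7+10+1+10+3)/5 = 31/5.
By the law of total expectation,
E[W] = (1/4)·(5/2) + (1/4)·(11/2) + (1/4)·(16/3) + (1/4)·(31/5) = 293/60.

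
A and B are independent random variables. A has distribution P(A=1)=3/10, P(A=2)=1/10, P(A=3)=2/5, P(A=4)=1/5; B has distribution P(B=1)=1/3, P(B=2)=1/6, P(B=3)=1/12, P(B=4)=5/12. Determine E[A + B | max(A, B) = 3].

145/32

P(max(A, B) = 3) = 4/15.
Summing (A+B)·P(x,y) over outcomes with max(A, B) = 3 gives 29/24.
E[A + B | max(A, B) = 3] = (29/24) / (4/15) = 145/32.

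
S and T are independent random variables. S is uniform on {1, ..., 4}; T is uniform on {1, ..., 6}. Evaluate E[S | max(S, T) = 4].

22/7

P(max(S, T) = 4) = 7/24.
Summing S·P(x,y) over outcomes with max(S, T) = 4 gives 11/12.
E[S | max(S, T) = 4] = (11/12) / (7/24) = 22/7.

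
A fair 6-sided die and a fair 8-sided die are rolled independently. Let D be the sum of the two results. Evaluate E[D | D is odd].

8

P(D is odd) = 1/2.
Σ over the event: 3·1/24 + 5·1/12 + 7·1/8 + 9·1/8 + 11·1/12 + 13·1/24 = 4.
E[D | D is odd] = (4) / (1/2) = 8.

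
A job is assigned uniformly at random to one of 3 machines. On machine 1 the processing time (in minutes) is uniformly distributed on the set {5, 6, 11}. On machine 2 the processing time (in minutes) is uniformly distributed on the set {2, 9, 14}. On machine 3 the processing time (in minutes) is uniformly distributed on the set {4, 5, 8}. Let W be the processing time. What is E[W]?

64/9

E[W | machine 1] = (5+6+11)/3 = 22/3.
E[W | machine 2] = (2+9+14)/3 = 25/3.
E[W | machine 3] = (4+5+8)/3 = 17/3.
E[W] = (1/3)·(22/3) + (1/3)·(25/3) + (1/3)·(17/3) = 64/9.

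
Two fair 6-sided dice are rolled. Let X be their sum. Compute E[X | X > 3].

244/33

P(X > 3) = 11/12.
E[X | X > 3] = (61/9) / (11/12) = 244/33.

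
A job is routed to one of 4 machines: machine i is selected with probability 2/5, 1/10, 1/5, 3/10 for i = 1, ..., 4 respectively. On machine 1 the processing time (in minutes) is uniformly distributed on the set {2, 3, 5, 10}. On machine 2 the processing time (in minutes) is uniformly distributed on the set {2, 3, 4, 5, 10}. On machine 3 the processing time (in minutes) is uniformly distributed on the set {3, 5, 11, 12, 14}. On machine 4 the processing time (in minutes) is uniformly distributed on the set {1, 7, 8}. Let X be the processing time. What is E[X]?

147/25

E[X | machine 1] = (2+3+5+10)/4 = 5.
E[X | machine 2] = (2+3+4+5+10)/5 = 24/5.
E[X | machine 3] = (3+5+11+12+14)/5 = 9.
E[X | machine 4] = (1+7+8)/3 = 16/3.
By the law of total expectation,
E[X] = (2/5)·(5) + (1/10)·(24/5) + (1/5)·(9) + (3/10)·(16/3) = 147/25.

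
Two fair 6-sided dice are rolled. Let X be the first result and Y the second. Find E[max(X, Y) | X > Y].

P(X > Y) = 5/12.
Summing max(X,Y)·P(x,y) over outcomes with X > Y gives 35/18.
E[max(X, Y) | X > Y] = (35/18) / (5/12) = 14/3.

14/3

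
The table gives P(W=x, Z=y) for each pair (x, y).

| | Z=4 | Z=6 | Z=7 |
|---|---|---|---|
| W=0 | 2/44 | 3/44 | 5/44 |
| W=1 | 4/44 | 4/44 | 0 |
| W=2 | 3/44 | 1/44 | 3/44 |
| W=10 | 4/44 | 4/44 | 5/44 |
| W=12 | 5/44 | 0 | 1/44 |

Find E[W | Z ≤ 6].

P(Z ≤ 6) = 15/22.
Summing W·P(W=x,Z=y) over the conditioning event gives 39/11.
E[W | Z ≤ 6] = (39/11) / (15/22) = 26/5.

26/5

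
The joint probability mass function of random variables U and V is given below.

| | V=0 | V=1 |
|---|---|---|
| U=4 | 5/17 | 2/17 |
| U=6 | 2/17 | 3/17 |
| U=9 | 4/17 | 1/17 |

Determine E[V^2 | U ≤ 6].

P(U ≤ 6) = 12/17.
Σ V^2·P over the event = 0·(5/17) + 1·(2/17) + 0·(2/17) + 1·(3/17) = 5/17.
E[V^2 | U ≤ 6] = (5/17) / (12/17) = 5/12.

5/12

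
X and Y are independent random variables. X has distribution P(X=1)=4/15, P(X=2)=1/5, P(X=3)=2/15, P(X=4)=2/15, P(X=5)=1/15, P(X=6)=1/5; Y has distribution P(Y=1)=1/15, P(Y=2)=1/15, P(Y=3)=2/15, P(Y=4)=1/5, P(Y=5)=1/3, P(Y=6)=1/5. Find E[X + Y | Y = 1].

62/15

P(Y = 1) = 1/15.
Summing (X+Y)·P(x,y) over outcomes with Y = 1 gives 62/225.
E[X + Y | Y = 1] = (62/225) / (1/15) = 62/15.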